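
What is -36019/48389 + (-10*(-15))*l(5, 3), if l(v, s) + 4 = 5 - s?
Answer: -14552719/48389 ≈ -300.74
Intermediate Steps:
l(v, s) = 1 - s (l(v, s) = -4 + (5 - s) = 1 - s)
-36019/48389 + (-10*(-15))*l(5, 3) = -36019/48389 + (-10*(-15))*(1 - 1*3) = -36019*1/48389 + 150*(1 - 3) = -36019/48389 + 150*(-2) = -36019/48389 - 300 = -14552719/48389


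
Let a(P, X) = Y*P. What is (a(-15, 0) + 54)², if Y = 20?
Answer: 60516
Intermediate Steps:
a(P, X) = 20*P
(a(-15, 0) + 54)² = (20*(-15) + 54)² = (-300 + 54)² = (-246)² = 60516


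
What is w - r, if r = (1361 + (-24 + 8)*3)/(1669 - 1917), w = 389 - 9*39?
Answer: 10737/248 ≈ 43.294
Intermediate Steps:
w = 38 (w = 389 - 351 = 38)
r = -1313/248 (r = (1361 - 16*3)/(-248) = (1361 - 48)*(-1/248) = 1313*(-1/248) = -1313/248 ≈ -5.2944)
w - r = 38 - 1*(-1313/248) = 38 + 1313/248 = 10737/248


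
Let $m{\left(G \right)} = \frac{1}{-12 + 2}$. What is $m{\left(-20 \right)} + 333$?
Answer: $\frac{3329}{10} \approx 332.9$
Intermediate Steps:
$m{\left(G \right)} = - \frac{1}{10}$ ($m{\left(G \right)} = \frac{1}{-10} = - \frac{1}{10}$)
$m{\left(-20 \right)} + 333 = - \frac{1}{10} + 333 = \frac{3329}{10}$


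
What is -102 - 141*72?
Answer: -10254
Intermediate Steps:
-102 - 141*72 = -102 - 10152 = -10254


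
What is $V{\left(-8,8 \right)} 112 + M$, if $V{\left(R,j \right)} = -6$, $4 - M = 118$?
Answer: $-786$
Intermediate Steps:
$M = -114$ ($M = 4 - 118 = -114$)
$V{\left(-8,8 \right)} 112 + M = \left(-6\right) 112 - 114 = -672 - 114 = -786$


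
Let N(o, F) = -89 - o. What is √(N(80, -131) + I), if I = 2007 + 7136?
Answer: √8974 ≈ 94.731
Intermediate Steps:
I = 9143
√(N(80, -131) + I) = √((-89 - 1*80) + 9143) = √((-89 - 80) + 9143) = √(-169 + 9143) = √8974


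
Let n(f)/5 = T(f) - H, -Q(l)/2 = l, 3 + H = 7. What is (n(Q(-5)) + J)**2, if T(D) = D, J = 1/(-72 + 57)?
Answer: 201601/225 ≈ 896.00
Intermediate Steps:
H = 4 (H = -3 + 7 = 4)
J = -1/15 (J = 1/(-15) = -1/15 ≈ -0.066667)
Q(l) = -2*l
n(f) = -20 + 5*f (n(f) = 5*(f - 1*4) = 5*(f - 4) = 5*(-4 + f) = -20 + 5*f)
(n(Q(-5)) + J)**2 = ((-20 + 5*(-2*(-5))) - 1/15)**2 = ((-20 + 5*10) - 1/15)**2 = ((-20 + 50) - 1/15)**2 = (30 - 1/15)**2 = (449/15)**2 = 201601/225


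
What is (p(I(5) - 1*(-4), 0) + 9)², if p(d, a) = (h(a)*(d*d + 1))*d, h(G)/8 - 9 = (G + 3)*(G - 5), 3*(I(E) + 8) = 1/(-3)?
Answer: 740609984569/59049 ≈ 1.2542e+7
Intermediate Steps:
I(E) = -73/9 (I(E) = -8 + (⅓)/(-3) = -8 + (⅓)*(-⅓) = -8 - ⅑ = -73/9)
h(G) = 72 + 8*(-5 + G)*(3 + G) (h(G) = 72 + 8*((G + 3)*(G - 5)) = 72 + 8*((3 + G)*(-5 + G)) = 72 + 8*((-5 + G)*(3 + G)) = 72 + 8*(-5 + G)*(3 + G))
p(d, a) = d*(1 + d²)*(-48 - 16*a + 8*a²) (p(d, a) = ((-48 - 16*a + 8*a²)*(d*d + 1))*d = ((-48 - 16*a + 8*a²)*(d² + 1))*d = ((-48 - 16*a + 8*a²)*(1 + d²))*d = ((1 + d²)*(-48 - 16*a + 8*a²))*d = d*(1 + d²)*(-48 - 16*a + 8*a²))
(p(I(5) - 1*(-4), 0) + 9)² = (-8*(-73/9 - 1*(-4))*(1 + (-73/9 - 1*(-4))²)*(6 - 1*0² + 2*0) + 9)² = (-8*(-73/9 + 4)*(1 + (-73/9 + 4)²)*(6 - 1*0 + 0) + 9)² = (-8*(-37/9)*(1 + (-37/9)²)*(6 + 0 + 0) + 9)² = (-8*(-37/9)*(1 + 1369/81)*6 + 9)² = (-8*(-37/9)*1450/81*6 + 9)² = (858400/243 + 9)² = (860587/243)² = 740609984569/59049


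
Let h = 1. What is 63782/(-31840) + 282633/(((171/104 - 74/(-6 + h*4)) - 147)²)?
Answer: 44616930163109/2021686547120 ≈ 22.069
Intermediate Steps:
63782/(-31840) + 282633/(((171/104 - 74/(-6 + h*4)) - 147)²) = 63782/(-31840) + 282633/(((171/104 - 74/(-6 + 1*4)) - 147)²) = 63782*(-1/31840) + 282633/(((171*(1/104) - 74/(-6 + 4)) - 147)²) = -31891/15920 + 282633/(((171/104 - 74/(-2)) - 147)²) = -31891/15920 + 282633/(((171/104 - 74*(-½)) - 147)²) = -31891/15920 + 282633/(((171/104 + 37) - 147)²) = -31891/15920 + 282633/((4019/104 - 147)²) = -31891/15920 + 282633/((-11269/104)²) = -31891/15920 + 282633/(126990361/10816) = -31891/15920 + 282633*(10816/126990361) = -31891/15920 + 3056958528/126990361 = 44616930163109/2021686547120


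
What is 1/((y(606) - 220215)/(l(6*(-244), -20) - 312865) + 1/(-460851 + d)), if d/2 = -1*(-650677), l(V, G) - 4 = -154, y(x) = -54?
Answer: 263090046545/185137068322 ≈ 1.4211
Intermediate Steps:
l(V, G) = -150 (l(V, G) = 4 - 154 = -150)
d = 1301354 (d = 2*(-1*(-650677)) = 2*650677 = 1301354)
1/((y(606) - 220215)/(l(6*(-244), -20) - 312865) + 1/(-460851 + d)) = 1/((-54 - 220215)/(-150 - 312865) + 1/(-460851 + 1301354)) = 1/(-220269/(-313015) + 1/840503) = 1/(-220269*(-1/313015) + 1/840503) = 1/(220269/313015 + 1/840503) = 1/(185137068322/263090046545) = 263090046545/185137068322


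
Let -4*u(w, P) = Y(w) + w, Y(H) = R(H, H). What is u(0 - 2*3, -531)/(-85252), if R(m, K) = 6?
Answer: 0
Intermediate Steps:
Y(H) = 6
u(w, P) = -3/2 - w/4 (u(w, P) = -(6 + w)/4 = -3/2 - w/4)
u(0 - 2*3, -531)/(-85252) = (-3/2 - (0 - 2*3)/4)/(-85252) = (-3/2 - (0 - 6)/4)*(-1/85252) = (-3/2 - ¼*(-6))*(-1/85252) = (-3/2 + 3/2)*(-1/85252) = 0*(-1/85252) = 0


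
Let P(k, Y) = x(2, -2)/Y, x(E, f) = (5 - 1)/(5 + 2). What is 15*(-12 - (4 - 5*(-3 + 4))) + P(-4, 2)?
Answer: -1153/7 ≈ -164.71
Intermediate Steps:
x(E, f) = 4/7
P(k, Y) = 4/(7*Y)
15*(-12 - (4 - 5*(-3 + 4))) + P(-4, 2) = 15*(-12 - (4 - 5*(-3 + 4))) + (4/7)/2 = 15*(-12 - (4 - 5*1)) + (4/7)*(½) = 15*(-12 - (4 - 5)) + 2/7 = 15*(-12 - 1*(-1)) + 2/7 = 15*(-12 + 1) + 2/7 = 15*(-11) + 2/7 = -165 + 2/7 = -1153/7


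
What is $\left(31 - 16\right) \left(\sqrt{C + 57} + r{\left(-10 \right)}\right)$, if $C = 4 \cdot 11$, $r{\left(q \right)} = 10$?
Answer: $150 + 15 \sqrt{101} \approx 300.75$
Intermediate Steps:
$C = 44$
$\left(31 - 16\right) \left(\sqrt{C + 57} + r{\left(-10 \right)}\right) = \left(31 - 16\right) \left(\sqrt{44 + 57} + 10\right) = \left(31 - 16\right) \left(\sqrt{101} + 10\right) = 15 \left(10 + \sqrt{101}\right) = 150 + 15 \sqrt{101}$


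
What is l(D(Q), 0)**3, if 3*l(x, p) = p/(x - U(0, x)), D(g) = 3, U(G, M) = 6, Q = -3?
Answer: 0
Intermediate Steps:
l(x, p) = p/(3*(-6 + x)) (l(x, p) = (p/(x - 1*6))/3 = (p/(x - 6))/3 = (p/(-6 + x))/3 = p/(3*(-6 + x)))
l(D(Q), 0)**3 = ((1/3)*0/(-6 + 3))**3 = ((1/3)*0/(-3))**3 = ((1/3)*0*(-1/3))**3 = 0**3 = 0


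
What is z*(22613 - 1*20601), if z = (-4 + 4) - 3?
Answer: -6036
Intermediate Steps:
z = -3 (z = 0 - 3 = -3)
z*(22613 - 1*20601) = -3*(22613 - 1*20601) = -3*(22613 - 20601) = -3*2012 = -6036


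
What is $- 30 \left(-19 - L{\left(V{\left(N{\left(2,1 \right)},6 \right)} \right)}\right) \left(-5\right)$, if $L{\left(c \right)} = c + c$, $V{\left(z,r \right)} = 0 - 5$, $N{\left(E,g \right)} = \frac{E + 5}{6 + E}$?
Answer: $-1350$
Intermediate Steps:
$N{\left(E,g \right)} = \frac{5 + E}{6 + E}$
$V{\left(z,r \right)} = -5$ ($V{\left(z,r \right)} = 0 - 5 = -5$)
$L{\left(c \right)} = 2 c$
$- 30 \left(-19 - L{\left(V{\left(N{\left(2,1 \right)},6 \right)} \right)}\right) \left(-5\right) = - 30 \left(-19 - 2 \left(-5\right)\right) \left(-5\right) = - 30 \left(-19 - -10\right) \left(-5\right) = - 30 \left(-19 + 10\right) \left(-5\right) = \left(-30\right) \left(-9\right) \left(-5\right) = 270 \left(-5\right) = -1350$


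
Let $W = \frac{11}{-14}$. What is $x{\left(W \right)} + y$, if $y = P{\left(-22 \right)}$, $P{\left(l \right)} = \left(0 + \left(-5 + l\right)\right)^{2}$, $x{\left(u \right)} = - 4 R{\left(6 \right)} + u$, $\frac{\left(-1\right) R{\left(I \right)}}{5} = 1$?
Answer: $\frac{10475}{14} \approx 748.21$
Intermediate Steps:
$R{\left(I \right)} = -5$ ($R{\left(I \right)} = \left(-5\right) 1 = -5$)
$W = - \frac{11}{14}$ ($W = 11 \left(- \frac{1}{14}\right) = - \frac{11}{14} \approx -0.78571$)
$x{\left(u \right)} = 20 + u$ ($x{\left(u \right)} = \left(-4\right) \left(-5\right) + u = 20 + u$)
$P{\left(l \right)} = \left(-5 + l\right)^{2}$
$y = 729$ ($y = \left(-5 - 22\right)^{2} = \left(-27\right)^{2} = 729$)
$x{\left(W \right)} + y = \left(20 - \frac{11}{14}\right) + 729 = \frac{269}{14} + 729 = \frac{10475}{14}$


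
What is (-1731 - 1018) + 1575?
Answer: -1174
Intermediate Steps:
(-1731 - 1018) + 1575 = -2749 + 1575 = -1174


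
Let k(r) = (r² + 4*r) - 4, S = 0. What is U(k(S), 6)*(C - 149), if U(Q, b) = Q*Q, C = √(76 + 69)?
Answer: -2384 + 16*√145 ≈ -2191.3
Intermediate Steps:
k(r) = -4 + r² + 4*r
C = √145 ≈ 12.042
U(Q, b) = Q²
U(k(S), 6)*(C - 149) = (-4 + 0² + 4*0)²*(√145 - 149) = (-4 + 0 + 0)²*(-149 + √145) = (-4)²*(-149 + √145) = 16*(-149 + √145) = -2384 + 16*√145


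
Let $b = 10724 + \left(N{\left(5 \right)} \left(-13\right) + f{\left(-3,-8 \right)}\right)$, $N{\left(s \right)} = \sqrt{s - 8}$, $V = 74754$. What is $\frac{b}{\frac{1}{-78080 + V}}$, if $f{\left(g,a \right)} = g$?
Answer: $-35658046 + 43238 i \sqrt{3} \approx -3.5658 \cdot 10^{7} + 74890.0 i$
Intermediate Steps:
$N{\left(s \right)} = \sqrt{-8 + s}$
$b = 10721 - 13 i \sqrt{3}$ ($b = 10724 - \left(3 - \sqrt{-8 + 5} \left(-13\right)\right) = 10724 - \left(3 - \sqrt{-3} \left(-13\right)\right) = 10724 - \left(3 - i \sqrt{3} \left(-13\right)\right) = 10724 - \left(3 + 13 i \sqrt{3}\right) = 10721 - 13 i \sqrt{3} \approx 10721.0 - 22.517 i$)
$\frac{b}{\frac{1}{-78080 + V}} = \frac{10721 - 13 i \sqrt{3}}{\frac{1}{-78080 + 74754}} = \frac{10721 - 13 i \sqrt{3}}{\frac{1}{-3326}} = \frac{10721 - 13 i \sqrt{3}}{- \frac{1}{3326}} = \left(10721 - 13 i \sqrt{3}\right) \left(-3326\right) = -35658046 + 43238 i \sqrt{3}$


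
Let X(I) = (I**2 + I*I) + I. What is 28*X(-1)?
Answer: 28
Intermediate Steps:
X(I) = I + 2*I**2 (X(I) = (I**2 + I**2) + I = 2*I**2 + I = I + 2*I**2)
28*X(-1) = 28*(-(1 + 2*(-1))) = 28*(-(1 - 2)) = 28*(-1*(-1)) = 28*1 = 28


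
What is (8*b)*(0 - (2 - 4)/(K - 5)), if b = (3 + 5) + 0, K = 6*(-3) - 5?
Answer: -32/7 ≈ -4.5714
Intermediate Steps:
K = -23 (K = -18 - 5 = -23)
b = 8 (b = 8 + 0 = 8)
(8*b)*(0 - (2 - 4)/(K - 5)) = (8*8)*(0 - (2 - 4)/(-23 - 5)) = 64*(0 - (-2)/(-28)) = 64*(0 - (-2)*(-1)/28) = 64*(0 - 1*1/14) = 64*(0 - 1/14) = 64*(-1/14) = -32/7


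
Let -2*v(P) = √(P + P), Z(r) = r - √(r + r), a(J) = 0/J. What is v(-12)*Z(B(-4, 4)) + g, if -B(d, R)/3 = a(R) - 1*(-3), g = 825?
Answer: 825 - 6*√3 + 9*I*√6 ≈ 814.61 + 22.045*I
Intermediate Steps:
a(J) = 0
B(d, R) = -9 (B(d, R) = -3*(0 - 1*(-3)) = -3*(0 + 3) = -3*3 = -9)
Z(r) = r - √2*√r (Z(r) = r - √(2*r) = r - √2*√r)
v(P) = -√2*√P/2 (v(P) = -√(P + P)/2 = -√2*√P/2)
v(-12)*Z(B(-4, 4)) + g = (-√2*√(-12)/2)*(-9 - √2*√(-9)) + 825 = (-√2*2*I*√3/2)*(-9 - √2*3*I) + 825 = (-I*√6)*(-9 - 3*I*√2) + 825 = -I*√6*(-9 - 3*I*√2) + 825 = 825 - I*√6*(-9 - 3*I*√2)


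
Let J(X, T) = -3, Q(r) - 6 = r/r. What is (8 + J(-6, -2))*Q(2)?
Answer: 35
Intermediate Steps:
Q(r) = 7 (Q(r) = 6 + r/r = 6 + 1 = 7)
(8 + J(-6, -2))*Q(2) = (8 - 3)*7 = 5*7 = 35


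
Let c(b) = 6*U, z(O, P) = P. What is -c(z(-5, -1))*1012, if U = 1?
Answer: -6072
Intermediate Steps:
c(b) = 6 (c(b) = 6*1 = 6)
-c(z(-5, -1))*1012 = -1*6*1012 = -6*1012 = -6072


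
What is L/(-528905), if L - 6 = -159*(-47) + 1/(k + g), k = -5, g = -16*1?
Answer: -157058/11107005 ≈ -0.014140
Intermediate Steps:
g = -16
L = 157058/21 (L = 6 + (-159*(-47) + 1/(-5 - 16)) = 6 + (7473 + 1/(-21)) = 6 + (7473 - 1/21) = 6 + 156932/21 = 157058/21 ≈ 7479.0)
L/(-528905) = (157058/21)/(-528905) = (157058/21)*(-1/528905) = -157058/11107005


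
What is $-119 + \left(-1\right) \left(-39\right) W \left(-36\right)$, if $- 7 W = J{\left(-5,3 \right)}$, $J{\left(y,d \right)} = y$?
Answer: $- \frac{7853}{7} \approx -1121.9$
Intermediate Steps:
$W = \frac{5}{7}$ ($W = \left(- \frac{1}{7}\right) \left(-5\right) = \frac{5}{7} \approx 0.71429$)
$-119 + \left(-1\right) \left(-39\right) W \left(-36\right) = -119 + \left(-1\right) \left(-39\right) \frac{5}{7} \left(-36\right) = -119 + 39 \left(- \frac{180}{7}\right) = -119 - \frac{7020}{7} = - \frac{7853}{7}$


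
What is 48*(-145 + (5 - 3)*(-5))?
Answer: -7440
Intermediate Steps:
48*(-145 + (5 - 3)*(-5)) = 48*(-145 + 2*(-5)) = 48*(-145 - 10) = 48*(-155) = -7440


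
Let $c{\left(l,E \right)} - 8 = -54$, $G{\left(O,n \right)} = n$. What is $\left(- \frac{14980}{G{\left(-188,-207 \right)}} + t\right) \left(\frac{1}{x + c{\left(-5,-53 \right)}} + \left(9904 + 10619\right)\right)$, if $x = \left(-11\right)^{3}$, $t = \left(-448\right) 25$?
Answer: $- \frac{65095040781400}{285039} \approx -2.2837 \cdot 10^{8}$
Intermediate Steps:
$c{\left(l,E \right)} = -46$ ($c{\left(l,E \right)} = 8 - 54 = -46$)
$t = -11200$
$x = -1331$
$\left(- \frac{14980}{G{\left(-188,-207 \right)}} + t\right) \left(\frac{1}{x + c{\left(-5,-53 \right)}} + \left(9904 + 10619\right)\right) = \left(- \frac{14980}{-207} - 11200\right) \left(\frac{1}{-1331 - 46} + \left(9904 + 10619\right)\right) = \left(\left(-14980\right) \left(- \frac{1}{207}\right) - 11200\right) \left(\frac{1}{-1377} + 20523\right) = \left(\frac{14980}{207} - 11200\right) \left(- \frac{1}{1377} + 20523\right) = \left(- \frac{2303420}{207}\right) \frac{28260170}{1377} = - \frac{65095040781400}{285039}$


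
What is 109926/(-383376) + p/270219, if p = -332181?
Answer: -8725239825/5755304408 ≈ -1.5160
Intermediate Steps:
109926/(-383376) + p/270219 = 109926/(-383376) - 332181/270219 = 109926*(-1/383376) - 332181*1/270219 = -18321/63896 - 110727/90073 = -8725239825/5755304408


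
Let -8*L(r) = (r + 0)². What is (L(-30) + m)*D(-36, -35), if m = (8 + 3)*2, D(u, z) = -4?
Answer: 362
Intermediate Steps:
L(r) = -r²/8 (L(r) = -(r + 0)²/8 = -r²/8)
m = 22 (m = 11*2 = 22)
(L(-30) + m)*D(-36, -35) = (-⅛*(-30)² + 22)*(-4) = (-⅛*900 + 22)*(-4) = (-225/2 + 22)*(-4) = -181/2*(-4) = 362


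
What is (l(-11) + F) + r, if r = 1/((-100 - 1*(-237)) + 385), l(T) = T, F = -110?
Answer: -63161/522 ≈ -121.00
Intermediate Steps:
r = 1/522 (r = 1/((-100 + 237) + 385) = 1/(137 + 385) = 1/522 ≈ 0.0019157)
(l(-11) + F) + r = (-11 - 110) + 1/522 = -121 + 1/522 = -63161/522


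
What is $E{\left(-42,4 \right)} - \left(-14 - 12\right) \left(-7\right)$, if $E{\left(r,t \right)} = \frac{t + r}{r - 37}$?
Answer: $- \frac{14340}{79} \approx -181.52$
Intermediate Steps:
$E{\left(r,t \right)} = \frac{r + t}{-37 + r}$
$E{\left(-42,4 \right)} - \left(-14 - 12\right) \left(-7\right) = \frac{-42 + 4}{-37 - 42} - \left(-14 - 12\right) \left(-7\right) = \frac{1}{-79} \left(-38\right) - \left(-26\right) \left(-7\right) = \left(- \frac{1}{79}\right) \left(-38\right) - 182 = \frac{38}{79} - 182 = - \frac{14340}{79}$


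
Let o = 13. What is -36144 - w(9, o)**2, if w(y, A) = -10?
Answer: -36244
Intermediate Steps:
-36144 - w(9, o)**2 = -36144 - 1*(-10)**2 = -36144 - 1*100 = -36144 - 100 = -36244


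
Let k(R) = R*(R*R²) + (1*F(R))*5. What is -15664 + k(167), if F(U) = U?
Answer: 777781492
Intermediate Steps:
k(R) = R⁴ + 5*R (k(R) = R*(R*R²) + (1*R)*5 = R*R³ + R*5 = R⁴ + 5*R)
-15664 + k(167) = -15664 + 167*(5 + 167³) = -15664 + 167*(5 + 4657463) = -15664 + 167*4657468 = -15664 + 777797156 = 777781492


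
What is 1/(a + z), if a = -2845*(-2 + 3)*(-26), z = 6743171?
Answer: 1/6817141 ≈ 1.4669e-7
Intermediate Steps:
a = 73970 (a = -2845*(-26) = 73970)
1/(a + z) = 1/(73970 + 6743171) = 1/6817141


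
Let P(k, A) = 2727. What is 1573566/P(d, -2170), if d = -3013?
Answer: 524522/909 ≈ 577.03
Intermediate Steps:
1573566/P(d, -2170) = 1573566/2727 = 1573566*(1/2727) = 524522/909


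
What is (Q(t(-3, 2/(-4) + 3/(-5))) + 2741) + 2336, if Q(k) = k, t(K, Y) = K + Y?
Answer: 50729/10 ≈ 5072.9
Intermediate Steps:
(Q(t(-3, 2/(-4) + 3/(-5))) + 2741) + 2336 = ((-3 + (2/(-4) + 3/(-5))) + 2741) + 2336 = ((-3 + (2*(-1/4) + 3*(-1/5))) + 2741) + 2336 = ((-3 + (-1/2 - 3/5)) + 2741) + 2336 = ((-3 - 11/10) + 2741) + 2336 = (-41/10 + 2741) + 2336 = 27369/10 + 2336 = 50729/10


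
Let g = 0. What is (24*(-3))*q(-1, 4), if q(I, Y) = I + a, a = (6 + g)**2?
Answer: -2520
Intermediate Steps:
a = 36 (a = (6 + 0)**2 = 6**2 = 36)
q(I, Y) = 36 + I (q(I, Y) = I + 36 = 36 + I)
(24*(-3))*q(-1, 4) = (24*(-3))*(36 - 1) = -72*35 = -2520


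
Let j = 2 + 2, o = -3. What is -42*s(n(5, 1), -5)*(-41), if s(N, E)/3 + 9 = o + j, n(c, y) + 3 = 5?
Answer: -41328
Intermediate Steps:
n(c, y) = 2 (n(c, y) = -3 + 5 = 2)
j = 4
s(N, E) = -24 (s(N, E) = -27 + 3*(-3 + 4) = -27 + 3*1 = -27 + 3 = -24)
-42*s(n(5, 1), -5)*(-41) = -42*(-24)*(-41) = 1008*(-41) = -41328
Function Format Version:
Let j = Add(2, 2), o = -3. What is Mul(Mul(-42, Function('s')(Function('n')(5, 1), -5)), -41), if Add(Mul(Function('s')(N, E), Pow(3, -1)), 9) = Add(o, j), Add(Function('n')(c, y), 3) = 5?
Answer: -41328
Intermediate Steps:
Function('n')(c, y) = 2 (Function('n')(c, y) = Add(-3, 5) = 2)
j = 4
Function('s')(N, E) = -24 (Function('s')(N, E) = Add(-27, Mul(3, Add(-3, 4))) = Add(-27, Mul(3, 1)) = Add(-27, 3) = -24)
Mul(Mul(-42, Function('s')(Function('n')(5, 1), -5)), -41) = Mul(Mul(-42, -24), -41) = Mul(1008, -41) = -41328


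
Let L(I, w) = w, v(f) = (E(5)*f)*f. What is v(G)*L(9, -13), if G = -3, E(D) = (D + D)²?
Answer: -11700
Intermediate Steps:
E(D) = 4*D² (E(D) = (2*D)² = 4*D²)
v(f) = 100*f² (v(f) = ((4*5²)*f)*f = ((4*25)*f)*f = (100*f)*f = 100*f²)
v(G)*L(9, -13) = (100*(-3)²)*(-13) = (100*9)*(-13) = 900*(-13) = -11700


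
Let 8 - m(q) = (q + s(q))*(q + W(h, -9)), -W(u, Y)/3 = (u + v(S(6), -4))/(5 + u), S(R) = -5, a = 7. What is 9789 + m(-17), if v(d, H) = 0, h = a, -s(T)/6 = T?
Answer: 45563/4 ≈ 11391.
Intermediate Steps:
s(T) = -6*T
h = 7
W(u, Y) = -3*u/(5 + u) (W(u, Y) = -3*(u + 0)/(5 + u) = -3*u/(5 + u))
m(q) = 8 + 5*q*(-7/4 + q) (m(q) = 8 - (q - 6*q)*(q - 3*7/(5 + 7)) = 8 - (-5*q)*(q - 3*7/12) = 8 - (-5*q)*(q - 3*7*1/12) = 8 - (-5*q)*(q - 7/4) = 8 - (-5*q)*(-7/4 + q) = 8 - (-5)*q*(-7/4 + q) = 8 + 5*q*(-7/4 + q))
9789 + m(-17) = 9789 + (8 + 5*(-17)² - 35/4*(-17)) = 9789 + (8 + 5*289 + 595/4) = 9789 + (8 + 1445 + 595/4) = 9789 + 6407/4 = 45563/4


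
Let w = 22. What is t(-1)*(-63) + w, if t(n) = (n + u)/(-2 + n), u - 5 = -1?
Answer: 85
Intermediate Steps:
u = 4 (u = 5 - 1 = 4)
t(n) = (4 + n)/(-2 + n) (t(n) = (n + 4)/(-2 + n) = (4 + n)/(-2 + n))
t(-1)*(-63) + w = ((4 - 1)/(-2 - 1))*(-63) + 22 = (3/(-3))*(-63) + 22 = -⅓*3*(-63) + 22 = -1*(-63) + 22 = 63 + 22 = 85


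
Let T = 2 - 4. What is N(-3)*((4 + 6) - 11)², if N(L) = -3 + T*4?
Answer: -11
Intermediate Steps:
T = -2
N(L) = -11 (N(L) = -3 - 2*4 = -3 - 8 = -11)
N(-3)*((4 + 6) - 11)² = -11*((4 + 6) - 11)² = -11*(10 - 11)² = -11*(-1)² = -11*1 = -11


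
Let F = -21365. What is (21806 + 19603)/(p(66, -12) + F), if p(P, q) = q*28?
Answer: -41409/21701 ≈ -1.9082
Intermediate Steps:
p(P, q) = 28*q
(21806 + 19603)/(p(66, -12) + F) = (21806 + 19603)/(28*(-12) - 21365) = 41409/(-336 - 21365) = 41409/(-21701) = 41409*(-1/21701) = -41409/21701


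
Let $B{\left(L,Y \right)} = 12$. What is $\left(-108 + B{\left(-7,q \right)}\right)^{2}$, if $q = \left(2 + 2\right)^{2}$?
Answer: $9216$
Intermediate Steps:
$q = 16$ ($q = 4^{2} = 16$)
$\left(-108 + B{\left(-7,q \right)}\right)^{2} = \left(-108 + 12\right)^{2} = \left(-96\right)^{2} = 9216$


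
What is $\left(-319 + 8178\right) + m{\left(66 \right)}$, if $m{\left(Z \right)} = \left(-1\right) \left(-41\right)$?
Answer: $7900$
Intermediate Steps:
$m{\left(Z \right)} = 41$
$\left(-319 + 8178\right) + m{\left(66 \right)} = \left(-319 + 8178\right) + 41 = 7859 + 41 = 7900$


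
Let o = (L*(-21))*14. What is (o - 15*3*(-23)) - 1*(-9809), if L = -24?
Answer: 17900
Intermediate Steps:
o = 7056 (o = -24*(-21)*14 = 504*14 = 7056)
(o - 15*3*(-23)) - 1*(-9809) = (7056 - 15*3*(-23)) - 1*(-9809) = (7056 - 45*(-23)) + 9809 = (7056 - 1*(-1035)) + 9809 = (7056 + 1035) + 9809 = 8091 + 9809 = 17900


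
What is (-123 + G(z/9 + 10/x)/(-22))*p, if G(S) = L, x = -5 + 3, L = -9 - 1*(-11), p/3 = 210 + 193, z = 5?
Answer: -1636986/11 ≈ -1.4882e+5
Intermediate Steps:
p = 1209 (p = 3*(210 + 193) = 3*403 = 1209)
L = 2 (L = -9 + 11 = 2)
x = -2
G(S) = 2
(-123 + G(z/9 + 10/x)/(-22))*p = (-123 + 2/(-22))*1209 = (-123 + 2*(-1/22))*1209 = (-123 - 1/11)*1209 = -1354/11*1209 = -1636986/11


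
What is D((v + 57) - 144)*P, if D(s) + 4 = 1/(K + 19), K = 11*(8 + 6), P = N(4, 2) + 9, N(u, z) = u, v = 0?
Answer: -8983/173 ≈ -51.925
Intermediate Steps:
P = 13 (P = 4 + 9 = 13)
K = 154 (K = 11*14 = 154)
D(s) = -691/173 (D(s) = -4 + 1/(154 + 19) = -4 + 1/173 = -691/173)
D((v + 57) - 144)*P = -691/173*13 = -8983/173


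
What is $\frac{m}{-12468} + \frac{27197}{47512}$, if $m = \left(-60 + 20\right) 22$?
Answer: $\frac{95225689}{148094904} \approx 0.643$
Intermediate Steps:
$m = -880$ ($m = \left(-40\right) 22 = -880$)
$\frac{m}{-12468} + \frac{27197}{47512} = - \frac{880}{-12468} + \frac{27197}{47512} = \left(-880\right) \left(- \frac{1}{12468}\right) + 27197 \cdot \frac{1}{47512} = \frac{220}{3117} + \frac{27197}{47512} = \frac{95225689}{148094904}$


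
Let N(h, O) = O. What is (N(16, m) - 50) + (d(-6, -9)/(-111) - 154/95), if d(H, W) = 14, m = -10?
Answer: -651124/10545 ≈ -61.747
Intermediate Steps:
(N(16, m) - 50) + (d(-6, -9)/(-111) - 154/95) = (-10 - 50) + (14/(-111) - 154/95) = -60 + (14*(-1/111) - 154*1/95) = -60 + (-14/111 - 154/95) = -60 - 18424/10545 = -651124/10545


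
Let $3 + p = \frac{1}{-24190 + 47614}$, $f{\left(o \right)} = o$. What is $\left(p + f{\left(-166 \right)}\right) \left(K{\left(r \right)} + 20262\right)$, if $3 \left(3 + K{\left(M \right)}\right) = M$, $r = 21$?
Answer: $- \frac{40113051115}{11712} \approx -3.425 \cdot 10^{6}$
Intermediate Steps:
$p = - \frac{70271}{23424}$ ($p = -3 + \frac{1}{-24190 + 47614} = -3 + \frac{1}{23424} = - \frac{70271}{23424} \approx -3.0$)
$K{\left(M \right)} = -3 + \frac{M}{3}$
$\left(p + f{\left(-166 \right)}\right) \left(K{\left(r \right)} + 20262\right) = \left(- \frac{70271}{23424} - 166\right) \left(\left(-3 + \frac{1}{3} \cdot 21\right) + 20262\right) = - \frac{3958655 \left(\left(-3 + 7\right) + 20262\right)}{23424} = - \frac{3958655 \left(4 + 20262\right)}{23424} = \left(- \frac{3958655}{23424}\right) 20266 = - \frac{40113051115}{11712}$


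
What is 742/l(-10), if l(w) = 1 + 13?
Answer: 53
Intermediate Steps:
l(w) = 14
742/l(-10) = 742/14 = 742*(1/14) = 53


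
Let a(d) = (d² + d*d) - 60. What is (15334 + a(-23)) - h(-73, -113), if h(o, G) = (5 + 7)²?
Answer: 16188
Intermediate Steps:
a(d) = -60 + 2*d² (a(d) = (d² + d²) - 60 = 2*d² - 60 = -60 + 2*d²)
h(o, G) = 144 (h(o, G) = 12² = 144)
(15334 + a(-23)) - h(-73, -113) = (15334 + (-60 + 2*(-23)²)) - 1*144 = (15334 + (-60 + 2*529)) - 144 = (15334 + (-60 + 1058)) - 144 = (15334 + 998) - 144 = 16332 - 144 = 16188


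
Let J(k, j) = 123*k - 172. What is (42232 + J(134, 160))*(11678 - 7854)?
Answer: 223864608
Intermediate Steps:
J(k, j) = -172 + 123*k
(42232 + J(134, 160))*(11678 - 7854) = (42232 + (-172 + 123*134))*(11678 - 7854) = (42232 + (-172 + 16482))*3824 = (42232 + 16310)*3824 = 58542*3824 = 223864608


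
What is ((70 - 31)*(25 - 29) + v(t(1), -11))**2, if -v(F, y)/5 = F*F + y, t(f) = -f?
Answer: 11236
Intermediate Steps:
v(F, y) = -5*y - 5*F**2 (v(F, y) = -5*(F*F + y) = -5*(F**2 + y) = -5*(y + F**2) = -5*y - 5*F**2)
((70 - 31)*(25 - 29) + v(t(1), -11))**2 = ((70 - 31)*(25 - 29) + (-5*(-11) - 5*(-1*1)**2))**2 = (39*(-4) + (55 - 5*(-1)**2))**2 = (-156 + (55 - 5*1))**2 = (-156 + (55 - 5))**2 = (-156 + 50)**2 = (-106)**2 = 11236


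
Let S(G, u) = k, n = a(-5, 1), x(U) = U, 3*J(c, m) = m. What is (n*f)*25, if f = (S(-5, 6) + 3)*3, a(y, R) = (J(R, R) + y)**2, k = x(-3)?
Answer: 0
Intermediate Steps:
J(c, m) = m/3
k = -3
a(y, R) = (y + R/3)**2 (a(y, R) = (R/3 + y)**2 = (y + R/3)**2)
n = 196/9 (n = (1 + 3*(-5))**2/9 = (1 - 15)**2/9 = (1/9)*(-14)**2 = (1/9)*196 = 196/9 ≈ 21.778)
S(G, u) = -3
f = 0 (f = (-3 + 3)*3 = 0*3 = 0)
(n*f)*25 = ((196/9)*0)*25 = 0*25 = 0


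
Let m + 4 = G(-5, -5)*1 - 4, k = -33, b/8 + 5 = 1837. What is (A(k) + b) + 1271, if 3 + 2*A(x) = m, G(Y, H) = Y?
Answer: 15919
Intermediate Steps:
b = 14656 (b = -40 + 8*1837 = -40 + 14696 = 14656)
m = -13 (m = -4 + (-5*1 - 4) = -4 + (-5 - 4) = -4 - 9 = -13)
A(x) = -8 (A(x) = -3/2 + (½)*(-13) = -3/2 - 13/2 = -8)
(A(k) + b) + 1271 = (-8 + 14656) + 1271 = 14648 + 1271 = 15919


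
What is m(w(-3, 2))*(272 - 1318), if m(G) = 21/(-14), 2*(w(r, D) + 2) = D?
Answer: 1569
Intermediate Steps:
w(r, D) = -2 + D/2
m(G) = -3/2 (m(G) = 21*(-1/14) = -3/2)
m(w(-3, 2))*(272 - 1318) = -3*(272 - 1318)/2 = -3/2*(-1046) = 1569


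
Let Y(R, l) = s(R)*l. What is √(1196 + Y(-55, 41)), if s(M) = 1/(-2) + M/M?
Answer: √4866/2 ≈ 34.878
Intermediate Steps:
s(M) = ½ (s(M) = 1*(-½) + 1 = -½ + 1 = ½)
Y(R, l) = l/2
√(1196 + Y(-55, 41)) = √(1196 + (½)*41) = √(1196 + 41/2) = √(2433/2) = √4866/2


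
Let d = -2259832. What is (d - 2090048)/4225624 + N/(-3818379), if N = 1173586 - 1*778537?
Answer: -761617457504/672293080979 ≈ -1.1329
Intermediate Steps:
N = 395049 (N = 1173586 - 778537 = 395049)
(d - 2090048)/4225624 + N/(-3818379) = (-2259832 - 2090048)/4225624 + 395049/(-3818379) = -4349880*1/4225624 + 395049*(-1/3818379) = -543735/528203 - 131683/1272793 = -761617457504/672293080979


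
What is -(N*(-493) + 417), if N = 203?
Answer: 99662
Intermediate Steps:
-(N*(-493) + 417) = -(203*(-493) + 417) = -(-100079 + 417) = -1*(-99662) = 99662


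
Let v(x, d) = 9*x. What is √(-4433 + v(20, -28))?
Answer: I*√4253 ≈ 65.215*I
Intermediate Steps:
√(-4433 + v(20, -28)) = √(-4433 + 9*20) = √(-4433 + 180) = √(-4253) = I*√4253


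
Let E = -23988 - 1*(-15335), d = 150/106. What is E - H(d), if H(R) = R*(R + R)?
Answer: -24317527/2809 ≈ -8657.0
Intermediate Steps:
d = 75/53 (d = 150*(1/106) = 75/53 ≈ 1.4151)
H(R) = 2*R² (H(R) = R*(2*R) = 2*R²)
E = -8653 (E = -23988 + 15335 = -8653)
E - H(d) = -8653 - 2*(75/53)² = -8653 - 2*5625/2809 = -8653 - 1*11250/2809 = -8653 - 11250/2809 = -24317527/2809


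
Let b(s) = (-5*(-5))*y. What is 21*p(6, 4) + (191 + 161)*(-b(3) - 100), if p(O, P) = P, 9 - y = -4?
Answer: -149516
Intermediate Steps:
y = 13 (y = 9 - 1*(-4) = 9 + 4 = 13)
b(s) = 325 (b(s) = -5*(-5)*13 = 25*13 = 325)
21*p(6, 4) + (191 + 161)*(-b(3) - 100) = 21*4 + (191 + 161)*(-1*325 - 100) = 84 + 352*(-325 - 100) = 84 + 352*(-425) = 84 - 149600 = -149516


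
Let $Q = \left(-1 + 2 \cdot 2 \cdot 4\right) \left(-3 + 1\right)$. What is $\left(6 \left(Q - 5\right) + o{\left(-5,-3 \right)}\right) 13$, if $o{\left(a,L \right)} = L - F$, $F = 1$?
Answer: $-2782$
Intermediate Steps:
$o{\left(a,L \right)} = -1 + L$ ($o{\left(a,L \right)} = L - 1 = -1 + L$)
$Q = -30$ ($Q = \left(-1 + 4 \cdot 4\right) \left(-2\right) = \left(-1 + 16\right) \left(-2\right) = 15 \left(-2\right) = -30$)
$\left(6 \left(Q - 5\right) + o{\left(-5,-3 \right)}\right) 13 = \left(6 \left(-30 - 5\right) - 4\right) 13 = \left(6 \left(-35\right) - 4\right) 13 = \left(-210 - 4\right) 13 = \left(-214\right) 13 = -2782$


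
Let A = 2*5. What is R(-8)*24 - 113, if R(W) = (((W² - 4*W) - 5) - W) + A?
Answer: 2503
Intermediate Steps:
A = 10
R(W) = 5 + W² - 5*W (R(W) = (((W² - 4*W) - 5) - W) + 10 = ((-5 + W² - 4*W) - W) + 10 = (-5 + W² - 5*W) + 10 = 5 + W² - 5*W)
R(-8)*24 - 113 = (5 + (-8)² - 5*(-8))*24 - 113 = (5 + 64 + 40)*24 - 113 = 109*24 - 113 = 2616 - 113 = 2503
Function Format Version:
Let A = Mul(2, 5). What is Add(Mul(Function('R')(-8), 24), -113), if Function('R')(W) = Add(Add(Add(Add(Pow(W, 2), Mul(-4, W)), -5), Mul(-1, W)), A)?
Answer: 2503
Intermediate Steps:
A = 10
Function('R')(W) = Add(5, Pow(W, 2), Mul(-5, W)) (Function('R')(W) = Add(Add(Add(Add(Pow(W, 2), Mul(-4, W)), -5), Mul(-1, W)), 10) = Add(Add(Add(-5, Pow(W, 2), Mul(-4, W)), Mul(-1, W)), 10) = Add(Add(-5, Pow(W, 2), Mul(-5, W)), 10) = Add(5, Pow(W, 2), Mul(-5, W)))
Add(Mul(Function('R')(-8), 24), -113) = Add(Mul(Add(5, Pow(-8, 2), Mul(-5, -8)), 24), -113) = Add(Mul(Add(5, 64, 40), 24), -113) = Add(Mul(109, 24), -113) = Add(2616, -113) = 2503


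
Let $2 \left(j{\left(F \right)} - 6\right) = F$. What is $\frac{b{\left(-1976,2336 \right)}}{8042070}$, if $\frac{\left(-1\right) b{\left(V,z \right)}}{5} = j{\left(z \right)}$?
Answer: $- \frac{587}{804207} \approx -0.00072991$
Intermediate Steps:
$j{\left(F \right)} = 6 + \frac{F}{2}$
$b{\left(V,z \right)} = -30 - \frac{5 z}{2}$ ($b{\left(V,z \right)} = - 5 \left(6 + \frac{z}{2}\right) = -30 - \frac{5 z}{2}$)
$\frac{b{\left(-1976,2336 \right)}}{8042070} = \frac{-30 - 5840}{8042070} = \left(-30 - 5840\right) \frac{1}{8042070} = \left(-5870\right) \frac{1}{8042070} = - \frac{587}{804207}$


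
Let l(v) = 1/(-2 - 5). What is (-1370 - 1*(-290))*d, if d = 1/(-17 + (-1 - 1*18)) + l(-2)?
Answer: 1290/7 ≈ 184.29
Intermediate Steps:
l(v) = -⅐ (l(v) = 1/(-7) = -⅐)
d = -43/252 (d = 1/(-17 + (-1 - 1*18)) - ⅐ = 1/(-17 + (-1 - 18)) - ⅐ = 1/(-17 - 19) - ⅐ = 1/(-36) - ⅐ = -1/36 - ⅐ = -43/252 ≈ -0.17063)
(-1370 - 1*(-290))*d = (-1370 - 1*(-290))*(-43/252) = (-1370 + 290)*(-43/252) = -1080*(-43/252) = 1290/7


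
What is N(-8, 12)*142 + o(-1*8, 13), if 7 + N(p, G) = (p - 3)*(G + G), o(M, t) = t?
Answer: -38469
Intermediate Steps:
N(p, G) = -7 + 2*G*(-3 + p) (N(p, G) = -7 + (p - 3)*(G + G) = -7 + (-3 + p)*(2*G) = -7 + 2*G*(-3 + p))
N(-8, 12)*142 + o(-1*8, 13) = (-7 - 6*12 + 2*12*(-8))*142 + 13 = (-7 - 72 - 192)*142 + 13 = -271*142 + 13 = -38482 + 13 = -38469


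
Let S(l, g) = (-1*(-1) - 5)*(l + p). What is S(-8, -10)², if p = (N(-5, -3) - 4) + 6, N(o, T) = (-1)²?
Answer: 400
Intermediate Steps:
N(o, T) = 1
p = 3 (p = (1 - 4) + 6 = -3 + 6 = 3)
S(l, g) = -12 - 4*l (S(l, g) = (-1*(-1) - 5)*(l + 3) = (1 - 5)*(3 + l) = -4*(3 + l) = -12 - 4*l)
S(-8, -10)² = (-12 - 4*(-8))² = (-12 + 32)² = 20² = 400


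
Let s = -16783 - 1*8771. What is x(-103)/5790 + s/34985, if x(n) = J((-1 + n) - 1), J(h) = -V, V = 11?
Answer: -29668499/40512630 ≈ -0.73233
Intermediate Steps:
J(h) = -11 (J(h) = -1*11 = -11)
s = -25554 (s = -16783 - 8771 = -25554)
x(n) = -11
x(-103)/5790 + s/34985 = -11/5790 - 25554/34985 = -29668499/40512630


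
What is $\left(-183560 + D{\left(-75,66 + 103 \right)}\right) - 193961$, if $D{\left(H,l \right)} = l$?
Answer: $-377352$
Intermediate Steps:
$\left(-183560 + D{\left(-75,66 + 103 \right)}\right) - 193961 = \left(-183560 + \left(66 + 103\right)\right) - 193961 = \left(-183560 + 169\right) - 193961 = -183391 - 193961 = -377352$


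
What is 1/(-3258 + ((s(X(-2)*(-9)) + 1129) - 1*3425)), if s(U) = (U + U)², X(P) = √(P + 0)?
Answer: -1/6202 ≈ -0.00016124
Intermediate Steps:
X(P) = √P
s(U) = 4*U² (s(U) = (2*U)² = 4*U²)
1/(-3258 + ((s(X(-2)*(-9)) + 1129) - 1*3425)) = 1/(-3258 + ((4*(√(-2)*(-9))² + 1129) - 1*3425)) = 1/(-3258 + ((4*((I*√2)*(-9))² + 1129) - 3425)) = 1/(-3258 + ((4*(-9*I*√2)² + 1129) - 3425)) = 1/(-3258 + ((4*(-162) + 1129) - 3425)) = 1/(-3258 + ((-648 + 1129) - 3425)) = 1/(-3258 + (481 - 3425)) = 1/(-3258 - 2944) = 1/(-6202) = -1/6202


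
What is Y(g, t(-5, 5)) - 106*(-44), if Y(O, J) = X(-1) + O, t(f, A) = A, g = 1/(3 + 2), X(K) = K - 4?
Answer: 23296/5 ≈ 4659.2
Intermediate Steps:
X(K) = -4 + K
g = ⅕ (g = 1/5 = ⅕ ≈ 0.20000)
Y(O, J) = -5 + O (Y(O, J) = (-4 - 1) + O = -5 + O)
Y(g, t(-5, 5)) - 106*(-44) = (-5 + ⅕) - 106*(-44) = -24/5 + 4664 = 23296/5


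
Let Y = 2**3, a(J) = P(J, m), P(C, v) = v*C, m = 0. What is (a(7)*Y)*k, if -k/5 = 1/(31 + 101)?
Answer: 0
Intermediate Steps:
P(C, v) = C*v
a(J) = 0 (a(J) = J*0 = 0)
k = -5/132 (k = -5/(31 + 101) = -5/132 ≈ -0.037879)
Y = 8
(a(7)*Y)*k = (0*8)*(-5/132) = 0*(-5/132) = 0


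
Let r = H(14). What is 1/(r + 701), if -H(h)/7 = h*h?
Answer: -1/671 ≈ -0.0014903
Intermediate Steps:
H(h) = -7*h**2 (H(h) = -7*h*h = -7*h**2)
r = -1372 (r = -7*14**2 = -7*196 = -1372)
1/(r + 701) = 1/(-1372 + 701) = 1/(-671) = -1/671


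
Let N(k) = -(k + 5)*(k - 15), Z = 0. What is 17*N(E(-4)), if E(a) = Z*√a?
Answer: 1275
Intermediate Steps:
E(a) = 0 (E(a) = 0*√a = 0)
N(k) = -(-15 + k)*(5 + k) (N(k) = -(5 + k)*(-15 + k) = -(-15 + k)*(5 + k))
17*N(E(-4)) = 17*(75 - 1*0² + 10*0) = 17*(75 - 1*0 + 0) = 17*(75 + 0 + 0) = 17*75 = 1275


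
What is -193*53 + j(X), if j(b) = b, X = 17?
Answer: -10212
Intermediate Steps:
-193*53 + j(X) = -193*53 + 17 = -10229 + 17 = -10212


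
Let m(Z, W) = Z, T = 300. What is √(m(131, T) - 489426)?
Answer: I*√489295 ≈ 699.5*I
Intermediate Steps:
√(m(131, T) - 489426) = √(131 - 489426) = √(-489295) = I*√489295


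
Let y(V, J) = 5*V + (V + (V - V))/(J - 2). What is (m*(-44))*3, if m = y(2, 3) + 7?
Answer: -2508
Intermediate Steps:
y(V, J) = 5*V + V/(-2 + J) (y(V, J) = 5*V + (V + 0)/(-2 + J) = 5*V + V/(-2 + J))
m = 19 (m = 2*(-9 + 5*3)/(-2 + 3) + 7 = 2*(-9 + 15)/1 + 7 = 2*1*6 + 7 = 12 + 7 = 19)
(m*(-44))*3 = (19*(-44))*3 = -836*3 = -2508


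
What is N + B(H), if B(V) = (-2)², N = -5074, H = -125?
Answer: -5070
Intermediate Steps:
B(V) = 4
N + B(H) = -5074 + 4 = -5070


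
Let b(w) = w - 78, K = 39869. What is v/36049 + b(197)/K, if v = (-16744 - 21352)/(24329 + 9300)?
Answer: 142743877275/48332862611449 ≈ 0.0029534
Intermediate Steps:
v = -38096/33629 ≈ -1.1328
b(w) = -78 + w
v/36049 + b(197)/K = -38096/33629/36049 + (-78 + 197)/39869 = -38096/33629*1/36049 + 119*(1/39869) = -38096/1212291821 + 119/39869 = 142743877275/48332862611449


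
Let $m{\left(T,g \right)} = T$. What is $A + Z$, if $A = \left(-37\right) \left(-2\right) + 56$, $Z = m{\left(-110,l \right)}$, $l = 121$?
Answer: $20$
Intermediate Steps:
$Z = -110$
$A = 130$ ($A = 74 + 56 = 130$)
$A + Z = 130 - 110 = 20$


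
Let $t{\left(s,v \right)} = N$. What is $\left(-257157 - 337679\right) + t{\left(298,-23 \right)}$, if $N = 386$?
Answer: $-594450$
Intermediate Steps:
$t{\left(s,v \right)} = 386$
$\left(-257157 - 337679\right) + t{\left(298,-23 \right)} = \left(-257157 - 337679\right) + 386 = -594836 + 386 = -594450$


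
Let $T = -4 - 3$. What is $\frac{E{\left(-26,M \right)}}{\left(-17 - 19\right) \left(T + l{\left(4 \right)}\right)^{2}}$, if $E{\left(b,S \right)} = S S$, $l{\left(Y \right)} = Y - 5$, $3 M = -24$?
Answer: $- \frac{1}{36} \approx -0.027778$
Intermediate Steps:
$M = -8$ ($M = \frac{1}{3} \left(-24\right) = -8$)
$T = -7$
$l{\left(Y \right)} = -5 + Y$ ($l{\left(Y \right)} = Y - 5 = -5 + Y$)
$E{\left(b,S \right)} = S^{2}$
$\frac{E{\left(-26,M \right)}}{\left(-17 - 19\right) \left(T + l{\left(4 \right)}\right)^{2}} = \frac{\left(-8\right)^{2}}{\left(-17 - 19\right) \left(-7 + \left(-5 + 4\right)\right)^{2}} = \frac{64}{\left(-36\right) \left(-7 - 1\right)^{2}} = \frac{64}{\left(-36\right) \left(-8\right)^{2}} = \frac{64}{\left(-36\right) 64} = \frac{64}{-2304} = 64 \left(- \frac{1}{2304}\right) = - \frac{1}{36}$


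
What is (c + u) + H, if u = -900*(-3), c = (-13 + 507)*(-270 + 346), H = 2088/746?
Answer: 15012056/373 ≈ 40247.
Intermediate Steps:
H = 1044/373 (H = 2088*(1/746) = 1044/373 ≈ 2.7989)
c = 37544 (c = 494*76 = 37544)
u = 2700
(c + u) + H = (37544 + 2700) + 1044/373 = 40244 + 1044/373 = 15012056/373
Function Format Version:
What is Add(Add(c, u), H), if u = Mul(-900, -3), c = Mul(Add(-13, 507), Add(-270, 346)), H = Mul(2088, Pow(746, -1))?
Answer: Rational(15012056, 373) ≈ 40247.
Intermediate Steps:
H = Rational(1044, 373) (H = Mul(2088, Rational(1, 746)) = Rational(1044, 373) ≈ 2.7989)
c = 37544 (c = Mul(494, 76) = 37544)
u = 2700
Add(Add(c, u), H) = Add(Add(37544, 2700), Rational(1044, 373)) = Add(40244, Rational(1044, 373)) = Rational(15012056, 373)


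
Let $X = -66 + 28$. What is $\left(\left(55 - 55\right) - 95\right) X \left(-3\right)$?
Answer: $-10830$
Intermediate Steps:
$X = -38$
$\left(\left(55 - 55\right) - 95\right) X \left(-3\right) = \left(\left(55 - 55\right) - 95\right) \left(-38\right) \left(-3\right) = \left(0 - 95\right) \left(-38\right) \left(-3\right) = \left(-95\right) \left(-38\right) \left(-3\right) = 3610 \left(-3\right) = -10830$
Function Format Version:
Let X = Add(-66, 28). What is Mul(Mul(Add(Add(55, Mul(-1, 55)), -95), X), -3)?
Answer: -10830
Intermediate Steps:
X = -38
Mul(Mul(Add(Add(55, Mul(-1, 55)), -95), X), -3) = Mul(Mul(Add(Add(55, Mul(-1, 55)), -95), -38), -3) = Mul(Mul(Add(Add(55, -55), -95), -38), -3) = Mul(Mul(Add(0, -95), -38), -3) = Mul(Mul(-95, -38), -3) = Mul(3610, -3) = -10830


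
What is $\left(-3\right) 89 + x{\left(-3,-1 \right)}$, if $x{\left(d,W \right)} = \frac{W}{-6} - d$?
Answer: $- \frac{1583}{6} \approx -263.83$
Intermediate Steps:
$x{\left(d,W \right)} = - d - \frac{W}{6}$ ($x{\left(d,W \right)} = W \left(- \frac{1}{6}\right) - d = - \frac{W}{6} - d = - d - \frac{W}{6}$)
$\left(-3\right) 89 + x{\left(-3,-1 \right)} = \left(-3\right) 89 - - \frac{19}{6} = -267 + \left(3 + \frac{1}{6}\right) = -267 + \frac{19}{6} = - \frac{1583}{6}$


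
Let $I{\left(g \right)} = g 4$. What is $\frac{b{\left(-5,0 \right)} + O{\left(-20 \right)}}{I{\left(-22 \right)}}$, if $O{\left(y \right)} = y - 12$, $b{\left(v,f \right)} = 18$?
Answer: $\frac{7}{44} \approx 0.15909$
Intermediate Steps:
$I{\left(g \right)} = 4 g$
$O{\left(y \right)} = -12 + y$
$\frac{b{\left(-5,0 \right)} + O{\left(-20 \right)}}{I{\left(-22 \right)}} = \frac{18 - 32}{4 \left(-22\right)} = \frac{18 - 32}{-88} = \left(-14\right) \left(- \frac{1}{88}\right) = \frac{7}{44}$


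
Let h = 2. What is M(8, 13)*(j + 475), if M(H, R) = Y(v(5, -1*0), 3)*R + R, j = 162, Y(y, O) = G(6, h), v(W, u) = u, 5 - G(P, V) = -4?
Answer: 82810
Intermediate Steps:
G(P, V) = 9 (G(P, V) = 5 - 1*(-4) = 5 + 4 = 9)
Y(y, O) = 9
M(H, R) = 10*R (M(H, R) = 9*R + R = 10*R)
M(8, 13)*(j + 475) = (10*13)*(162 + 475) = 130*637 = 82810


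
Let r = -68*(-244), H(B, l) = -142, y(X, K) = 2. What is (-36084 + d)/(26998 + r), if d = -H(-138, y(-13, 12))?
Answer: -17971/21795 ≈ -0.82455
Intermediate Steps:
r = 16592
d = 142 (d = -1*(-142) = 142)
(-36084 + d)/(26998 + r) = (-36084 + 142)/(26998 + 16592) = -35942/43590 = -35942*1/43590 = -17971/21795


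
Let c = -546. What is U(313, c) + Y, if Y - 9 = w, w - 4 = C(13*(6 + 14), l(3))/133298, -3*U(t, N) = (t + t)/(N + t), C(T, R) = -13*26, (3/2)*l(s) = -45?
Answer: 647243606/46587651 ≈ 13.893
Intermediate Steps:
l(s) = -30 (l(s) = (2/3)*(-45) = -30)
C(T, R) = -338
U(t, N) = -2*t/(3*(N + t)) (U(t, N) = -(t + t)/(3*(N + t)) = -2*t/(3*(N + t)))
w = 266427/66649 (w = 4 - 338/133298 = 4 - 338*1/133298 = 4 - 169/66649 = 266427/66649 ≈ 3.9975)
Y = 866268/66649 (Y = 9 + 266427/66649 = 866268/66649 ≈ 12.997)
U(313, c) + Y = -2*313/(3*(-546) + 3*313) + 866268/66649 = -2*313/(-1638 + 939) + 866268/66649 = -2*313/(-699) + 866268/66649 = -2*313*(-1/699) + 866268/66649 = 626/699 + 866268/66649 = 647243606/46587651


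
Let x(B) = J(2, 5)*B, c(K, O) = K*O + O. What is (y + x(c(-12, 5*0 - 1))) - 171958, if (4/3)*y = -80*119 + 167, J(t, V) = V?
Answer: -715671/4 ≈ -1.7892e+5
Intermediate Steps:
c(K, O) = O + K*O
x(B) = 5*B
y = -28059/4 (y = 3*(-80*119 + 167)/4 = 3*(-9520 + 167)/4 = (3/4)*(-9353) = -28059/4 ≈ -7014.8)
(y + x(c(-12, 5*0 - 1))) - 171958 = (-28059/4 + 5*((5*0 - 1)*(1 - 12))) - 171958 = (-28059/4 + 5*((0 - 1)*(-11))) - 171958 = (-28059/4 + 5*(-1*(-11))) - 171958 = (-28059/4 + 5*11) - 171958 = (-28059/4 + 55) - 171958 = -27839/4 - 171958 = -715671/4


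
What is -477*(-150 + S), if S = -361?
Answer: 243747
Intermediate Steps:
-477*(-150 + S) = -477*(-150 - 361) = -477*(-511) = 243747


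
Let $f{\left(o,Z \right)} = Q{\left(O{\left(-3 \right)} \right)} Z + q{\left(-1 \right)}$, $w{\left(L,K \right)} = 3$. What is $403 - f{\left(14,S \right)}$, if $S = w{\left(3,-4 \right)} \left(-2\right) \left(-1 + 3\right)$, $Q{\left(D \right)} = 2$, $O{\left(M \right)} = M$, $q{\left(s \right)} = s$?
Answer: $428$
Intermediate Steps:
$S = -12$ ($S = 3 \left(-2\right) \left(-1 + 3\right) = \left(-6\right) 2 = -12$)
$f{\left(o,Z \right)} = -1 + 2 Z$ ($f{\left(o,Z \right)} = 2 Z - 1 = -1 + 2 Z$)
$403 - f{\left(14,S \right)} = 403 - \left(-1 + 2 \left(-12\right)\right) = 403 - \left(-1 - 24\right) = 403 - -25 = 403 + 25 = 428$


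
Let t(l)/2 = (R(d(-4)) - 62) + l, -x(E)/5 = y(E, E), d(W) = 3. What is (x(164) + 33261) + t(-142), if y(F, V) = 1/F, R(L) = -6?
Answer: 5385919/164 ≈ 32841.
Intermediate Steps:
x(E) = -5/E
t(l) = -136 + 2*l (t(l) = 2*((-6 - 62) + l) = 2*(-68 + l) = -136 + 2*l)
(x(164) + 33261) + t(-142) = (-5/164 + 33261) + (-136 + 2*(-142)) = (-5*1/164 + 33261) + (-136 - 284) = (-5/164 + 33261) - 420 = 5454799/164 - 420 = 5385919/164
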